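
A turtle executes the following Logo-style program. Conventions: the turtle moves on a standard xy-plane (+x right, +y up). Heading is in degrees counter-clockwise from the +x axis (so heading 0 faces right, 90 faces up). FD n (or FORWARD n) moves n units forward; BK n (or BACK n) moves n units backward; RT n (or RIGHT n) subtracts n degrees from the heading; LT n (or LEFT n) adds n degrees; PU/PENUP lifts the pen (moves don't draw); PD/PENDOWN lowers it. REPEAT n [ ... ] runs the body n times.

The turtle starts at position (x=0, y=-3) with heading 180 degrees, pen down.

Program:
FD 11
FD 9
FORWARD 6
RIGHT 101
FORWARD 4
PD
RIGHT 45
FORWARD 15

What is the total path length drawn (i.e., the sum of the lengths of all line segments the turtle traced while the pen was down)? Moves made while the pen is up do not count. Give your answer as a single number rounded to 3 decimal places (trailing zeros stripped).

Executing turtle program step by step:
Start: pos=(0,-3), heading=180, pen down
FD 11: (0,-3) -> (-11,-3) [heading=180, draw]
FD 9: (-11,-3) -> (-20,-3) [heading=180, draw]
FD 6: (-20,-3) -> (-26,-3) [heading=180, draw]
RT 101: heading 180 -> 79
FD 4: (-26,-3) -> (-25.237,0.927) [heading=79, draw]
PD: pen down
RT 45: heading 79 -> 34
FD 15: (-25.237,0.927) -> (-12.801,9.314) [heading=34, draw]
Final: pos=(-12.801,9.314), heading=34, 5 segment(s) drawn

Segment lengths:
  seg 1: (0,-3) -> (-11,-3), length = 11
  seg 2: (-11,-3) -> (-20,-3), length = 9
  seg 3: (-20,-3) -> (-26,-3), length = 6
  seg 4: (-26,-3) -> (-25.237,0.927), length = 4
  seg 5: (-25.237,0.927) -> (-12.801,9.314), length = 15
Total = 45

Answer: 45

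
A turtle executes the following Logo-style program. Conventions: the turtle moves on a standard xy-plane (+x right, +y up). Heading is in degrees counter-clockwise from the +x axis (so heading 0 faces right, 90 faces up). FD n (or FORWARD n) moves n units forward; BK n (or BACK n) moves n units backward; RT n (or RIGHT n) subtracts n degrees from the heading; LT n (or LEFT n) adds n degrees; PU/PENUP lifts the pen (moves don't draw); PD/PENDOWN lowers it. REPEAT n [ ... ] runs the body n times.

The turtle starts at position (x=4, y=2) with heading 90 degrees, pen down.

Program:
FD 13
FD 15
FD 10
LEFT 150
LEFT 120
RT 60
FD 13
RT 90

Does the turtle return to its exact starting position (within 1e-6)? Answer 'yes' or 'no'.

Answer: no

Derivation:
Executing turtle program step by step:
Start: pos=(4,2), heading=90, pen down
FD 13: (4,2) -> (4,15) [heading=90, draw]
FD 15: (4,15) -> (4,30) [heading=90, draw]
FD 10: (4,30) -> (4,40) [heading=90, draw]
LT 150: heading 90 -> 240
LT 120: heading 240 -> 0
RT 60: heading 0 -> 300
FD 13: (4,40) -> (10.5,28.742) [heading=300, draw]
RT 90: heading 300 -> 210
Final: pos=(10.5,28.742), heading=210, 4 segment(s) drawn

Start position: (4, 2)
Final position: (10.5, 28.742)
Distance = 27.52; >= 1e-6 -> NOT closed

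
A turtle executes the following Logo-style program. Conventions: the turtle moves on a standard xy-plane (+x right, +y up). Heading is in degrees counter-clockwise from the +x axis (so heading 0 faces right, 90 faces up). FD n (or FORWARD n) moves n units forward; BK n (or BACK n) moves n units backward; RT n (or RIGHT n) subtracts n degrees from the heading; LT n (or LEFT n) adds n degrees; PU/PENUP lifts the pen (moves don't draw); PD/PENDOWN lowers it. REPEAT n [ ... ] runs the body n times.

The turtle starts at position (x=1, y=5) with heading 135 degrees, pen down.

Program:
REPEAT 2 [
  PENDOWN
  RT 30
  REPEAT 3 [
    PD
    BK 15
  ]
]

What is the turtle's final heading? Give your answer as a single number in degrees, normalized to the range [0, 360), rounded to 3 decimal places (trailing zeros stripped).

Executing turtle program step by step:
Start: pos=(1,5), heading=135, pen down
REPEAT 2 [
  -- iteration 1/2 --
  PD: pen down
  RT 30: heading 135 -> 105
  REPEAT 3 [
    -- iteration 1/3 --
    PD: pen down
    BK 15: (1,5) -> (4.882,-9.489) [heading=105, draw]
    -- iteration 2/3 --
    PD: pen down
    BK 15: (4.882,-9.489) -> (8.765,-23.978) [heading=105, draw]
    -- iteration 3/3 --
    PD: pen down
    BK 15: (8.765,-23.978) -> (12.647,-38.467) [heading=105, draw]
  ]
  -- iteration 2/2 --
  PD: pen down
  RT 30: heading 105 -> 75
  REPEAT 3 [
    -- iteration 1/3 --
    PD: pen down
    BK 15: (12.647,-38.467) -> (8.765,-52.956) [heading=75, draw]
    -- iteration 2/3 --
    PD: pen down
    BK 15: (8.765,-52.956) -> (4.882,-67.444) [heading=75, draw]
    -- iteration 3/3 --
    PD: pen down
    BK 15: (4.882,-67.444) -> (1,-81.933) [heading=75, draw]
  ]
]
Final: pos=(1,-81.933), heading=75, 6 segment(s) drawn

Answer: 75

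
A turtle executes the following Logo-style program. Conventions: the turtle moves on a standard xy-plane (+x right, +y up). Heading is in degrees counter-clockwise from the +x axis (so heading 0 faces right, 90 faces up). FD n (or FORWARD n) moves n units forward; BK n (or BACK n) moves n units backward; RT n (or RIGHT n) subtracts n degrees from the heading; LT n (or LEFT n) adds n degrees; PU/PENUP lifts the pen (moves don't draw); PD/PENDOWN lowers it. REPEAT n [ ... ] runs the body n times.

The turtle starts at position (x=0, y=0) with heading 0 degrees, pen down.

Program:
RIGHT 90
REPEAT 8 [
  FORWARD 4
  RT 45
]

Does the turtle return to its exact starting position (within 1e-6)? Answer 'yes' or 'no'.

Answer: yes

Derivation:
Executing turtle program step by step:
Start: pos=(0,0), heading=0, pen down
RT 90: heading 0 -> 270
REPEAT 8 [
  -- iteration 1/8 --
  FD 4: (0,0) -> (0,-4) [heading=270, draw]
  RT 45: heading 270 -> 225
  -- iteration 2/8 --
  FD 4: (0,-4) -> (-2.828,-6.828) [heading=225, draw]
  RT 45: heading 225 -> 180
  -- iteration 3/8 --
  FD 4: (-2.828,-6.828) -> (-6.828,-6.828) [heading=180, draw]
  RT 45: heading 180 -> 135
  -- iteration 4/8 --
  FD 4: (-6.828,-6.828) -> (-9.657,-4) [heading=135, draw]
  RT 45: heading 135 -> 90
  -- iteration 5/8 --
  FD 4: (-9.657,-4) -> (-9.657,0) [heading=90, draw]
  RT 45: heading 90 -> 45
  -- iteration 6/8 --
  FD 4: (-9.657,0) -> (-6.828,2.828) [heading=45, draw]
  RT 45: heading 45 -> 0
  -- iteration 7/8 --
  FD 4: (-6.828,2.828) -> (-2.828,2.828) [heading=0, draw]
  RT 45: heading 0 -> 315
  -- iteration 8/8 --
  FD 4: (-2.828,2.828) -> (0,0) [heading=315, draw]
  RT 45: heading 315 -> 270
]
Final: pos=(0,0), heading=270, 8 segment(s) drawn

Start position: (0, 0)
Final position: (0, 0)
Distance = 0; < 1e-6 -> CLOSED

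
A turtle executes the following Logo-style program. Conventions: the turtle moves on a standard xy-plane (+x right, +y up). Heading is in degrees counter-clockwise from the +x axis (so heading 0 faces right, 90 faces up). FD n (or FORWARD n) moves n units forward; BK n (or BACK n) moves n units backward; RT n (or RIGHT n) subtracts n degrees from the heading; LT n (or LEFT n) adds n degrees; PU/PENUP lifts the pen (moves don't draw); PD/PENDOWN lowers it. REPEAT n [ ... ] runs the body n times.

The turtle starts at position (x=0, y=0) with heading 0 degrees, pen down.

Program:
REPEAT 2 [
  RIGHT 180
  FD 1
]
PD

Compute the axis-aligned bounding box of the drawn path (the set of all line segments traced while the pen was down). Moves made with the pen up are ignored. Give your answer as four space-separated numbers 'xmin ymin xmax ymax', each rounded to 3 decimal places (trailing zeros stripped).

Answer: -1 0 0 0

Derivation:
Executing turtle program step by step:
Start: pos=(0,0), heading=0, pen down
REPEAT 2 [
  -- iteration 1/2 --
  RT 180: heading 0 -> 180
  FD 1: (0,0) -> (-1,0) [heading=180, draw]
  -- iteration 2/2 --
  RT 180: heading 180 -> 0
  FD 1: (-1,0) -> (0,0) [heading=0, draw]
]
PD: pen down
Final: pos=(0,0), heading=0, 2 segment(s) drawn

Segment endpoints: x in {-1, 0}, y in {0, 0, 0}
xmin=-1, ymin=0, xmax=0, ymax=0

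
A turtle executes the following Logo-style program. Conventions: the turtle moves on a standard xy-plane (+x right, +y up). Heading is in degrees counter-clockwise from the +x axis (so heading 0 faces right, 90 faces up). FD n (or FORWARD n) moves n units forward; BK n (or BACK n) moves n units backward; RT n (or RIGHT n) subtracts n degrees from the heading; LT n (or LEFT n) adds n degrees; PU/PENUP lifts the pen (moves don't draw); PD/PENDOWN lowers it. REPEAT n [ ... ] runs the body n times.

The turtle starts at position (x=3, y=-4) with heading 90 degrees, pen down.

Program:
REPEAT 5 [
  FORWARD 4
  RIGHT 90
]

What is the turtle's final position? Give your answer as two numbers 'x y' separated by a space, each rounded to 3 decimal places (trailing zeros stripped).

Executing turtle program step by step:
Start: pos=(3,-4), heading=90, pen down
REPEAT 5 [
  -- iteration 1/5 --
  FD 4: (3,-4) -> (3,0) [heading=90, draw]
  RT 90: heading 90 -> 0
  -- iteration 2/5 --
  FD 4: (3,0) -> (7,0) [heading=0, draw]
  RT 90: heading 0 -> 270
  -- iteration 3/5 --
  FD 4: (7,0) -> (7,-4) [heading=270, draw]
  RT 90: heading 270 -> 180
  -- iteration 4/5 --
  FD 4: (7,-4) -> (3,-4) [heading=180, draw]
  RT 90: heading 180 -> 90
  -- iteration 5/5 --
  FD 4: (3,-4) -> (3,0) [heading=90, draw]
  RT 90: heading 90 -> 0
]
Final: pos=(3,0), heading=0, 5 segment(s) drawn

Answer: 3 0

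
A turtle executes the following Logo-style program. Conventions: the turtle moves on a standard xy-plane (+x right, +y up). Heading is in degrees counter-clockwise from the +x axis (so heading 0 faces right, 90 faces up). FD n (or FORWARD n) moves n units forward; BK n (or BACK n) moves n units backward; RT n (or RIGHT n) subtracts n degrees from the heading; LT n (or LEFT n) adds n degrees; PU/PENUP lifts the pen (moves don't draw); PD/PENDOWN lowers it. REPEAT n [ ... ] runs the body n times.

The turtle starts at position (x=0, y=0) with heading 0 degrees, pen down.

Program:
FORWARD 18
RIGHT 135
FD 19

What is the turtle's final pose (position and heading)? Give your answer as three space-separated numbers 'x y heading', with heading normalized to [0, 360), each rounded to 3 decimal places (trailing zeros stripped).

Answer: 4.565 -13.435 225

Derivation:
Executing turtle program step by step:
Start: pos=(0,0), heading=0, pen down
FD 18: (0,0) -> (18,0) [heading=0, draw]
RT 135: heading 0 -> 225
FD 19: (18,0) -> (4.565,-13.435) [heading=225, draw]
Final: pos=(4.565,-13.435), heading=225, 2 segment(s) drawn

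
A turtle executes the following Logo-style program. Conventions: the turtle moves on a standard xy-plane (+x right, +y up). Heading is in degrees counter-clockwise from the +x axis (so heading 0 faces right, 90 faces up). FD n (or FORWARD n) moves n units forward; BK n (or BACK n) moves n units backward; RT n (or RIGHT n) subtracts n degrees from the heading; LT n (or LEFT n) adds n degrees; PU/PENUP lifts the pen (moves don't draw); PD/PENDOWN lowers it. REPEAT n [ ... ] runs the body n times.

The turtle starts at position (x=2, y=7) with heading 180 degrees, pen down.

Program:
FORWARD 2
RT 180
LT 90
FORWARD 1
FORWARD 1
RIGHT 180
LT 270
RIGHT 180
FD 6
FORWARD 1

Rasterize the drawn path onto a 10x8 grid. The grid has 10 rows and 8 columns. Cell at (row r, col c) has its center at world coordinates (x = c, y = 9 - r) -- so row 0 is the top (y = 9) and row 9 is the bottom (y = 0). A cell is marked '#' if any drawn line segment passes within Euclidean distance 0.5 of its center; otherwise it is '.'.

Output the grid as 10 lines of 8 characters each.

Segment 0: (2,7) -> (0,7)
Segment 1: (0,7) -> (0,8)
Segment 2: (0,8) -> (0,9)
Segment 3: (0,9) -> (6,9)
Segment 4: (6,9) -> (7,9)

Answer: ########
#.......
###.....
........
........
........
........
........
........
........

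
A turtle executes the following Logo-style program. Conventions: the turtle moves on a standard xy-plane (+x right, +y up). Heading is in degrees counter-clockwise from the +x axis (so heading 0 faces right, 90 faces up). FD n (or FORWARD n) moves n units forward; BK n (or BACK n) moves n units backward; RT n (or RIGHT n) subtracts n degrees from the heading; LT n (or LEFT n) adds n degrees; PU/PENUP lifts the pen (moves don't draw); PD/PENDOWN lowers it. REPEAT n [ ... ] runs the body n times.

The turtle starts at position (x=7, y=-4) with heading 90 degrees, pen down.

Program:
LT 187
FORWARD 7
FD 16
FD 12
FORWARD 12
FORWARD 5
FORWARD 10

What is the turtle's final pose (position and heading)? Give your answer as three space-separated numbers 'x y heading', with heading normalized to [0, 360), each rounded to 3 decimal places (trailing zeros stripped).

Answer: 14.556 -65.538 277

Derivation:
Executing turtle program step by step:
Start: pos=(7,-4), heading=90, pen down
LT 187: heading 90 -> 277
FD 7: (7,-4) -> (7.853,-10.948) [heading=277, draw]
FD 16: (7.853,-10.948) -> (9.803,-26.829) [heading=277, draw]
FD 12: (9.803,-26.829) -> (11.265,-38.739) [heading=277, draw]
FD 12: (11.265,-38.739) -> (12.728,-50.65) [heading=277, draw]
FD 5: (12.728,-50.65) -> (13.337,-55.612) [heading=277, draw]
FD 10: (13.337,-55.612) -> (14.556,-65.538) [heading=277, draw]
Final: pos=(14.556,-65.538), heading=277, 6 segment(s) drawn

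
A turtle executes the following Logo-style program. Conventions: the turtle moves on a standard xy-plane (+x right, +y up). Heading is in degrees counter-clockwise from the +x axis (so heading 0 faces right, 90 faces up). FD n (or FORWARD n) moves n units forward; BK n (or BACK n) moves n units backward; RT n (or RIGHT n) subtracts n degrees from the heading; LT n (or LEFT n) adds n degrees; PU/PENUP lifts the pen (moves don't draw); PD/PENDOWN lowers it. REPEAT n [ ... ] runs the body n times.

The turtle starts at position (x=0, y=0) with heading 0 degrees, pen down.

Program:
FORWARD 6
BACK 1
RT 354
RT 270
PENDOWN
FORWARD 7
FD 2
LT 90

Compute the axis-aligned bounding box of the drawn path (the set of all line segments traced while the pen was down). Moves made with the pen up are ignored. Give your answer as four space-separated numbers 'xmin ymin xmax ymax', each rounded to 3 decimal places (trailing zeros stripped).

Executing turtle program step by step:
Start: pos=(0,0), heading=0, pen down
FD 6: (0,0) -> (6,0) [heading=0, draw]
BK 1: (6,0) -> (5,0) [heading=0, draw]
RT 354: heading 0 -> 6
RT 270: heading 6 -> 96
PD: pen down
FD 7: (5,0) -> (4.268,6.962) [heading=96, draw]
FD 2: (4.268,6.962) -> (4.059,8.951) [heading=96, draw]
LT 90: heading 96 -> 186
Final: pos=(4.059,8.951), heading=186, 4 segment(s) drawn

Segment endpoints: x in {0, 4.059, 4.268, 5, 6}, y in {0, 6.962, 8.951}
xmin=0, ymin=0, xmax=6, ymax=8.951

Answer: 0 0 6 8.951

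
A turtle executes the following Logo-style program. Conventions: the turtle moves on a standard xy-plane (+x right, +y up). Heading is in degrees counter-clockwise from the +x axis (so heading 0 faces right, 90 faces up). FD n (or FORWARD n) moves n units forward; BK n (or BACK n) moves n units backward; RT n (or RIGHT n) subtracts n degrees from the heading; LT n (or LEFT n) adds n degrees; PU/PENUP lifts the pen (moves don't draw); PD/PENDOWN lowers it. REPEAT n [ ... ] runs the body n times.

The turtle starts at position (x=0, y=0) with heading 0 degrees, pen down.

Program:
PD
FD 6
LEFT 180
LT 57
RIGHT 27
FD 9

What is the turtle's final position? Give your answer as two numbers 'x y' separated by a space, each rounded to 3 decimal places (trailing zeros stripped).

Answer: -1.794 -4.5

Derivation:
Executing turtle program step by step:
Start: pos=(0,0), heading=0, pen down
PD: pen down
FD 6: (0,0) -> (6,0) [heading=0, draw]
LT 180: heading 0 -> 180
LT 57: heading 180 -> 237
RT 27: heading 237 -> 210
FD 9: (6,0) -> (-1.794,-4.5) [heading=210, draw]
Final: pos=(-1.794,-4.5), heading=210, 2 segment(s) drawn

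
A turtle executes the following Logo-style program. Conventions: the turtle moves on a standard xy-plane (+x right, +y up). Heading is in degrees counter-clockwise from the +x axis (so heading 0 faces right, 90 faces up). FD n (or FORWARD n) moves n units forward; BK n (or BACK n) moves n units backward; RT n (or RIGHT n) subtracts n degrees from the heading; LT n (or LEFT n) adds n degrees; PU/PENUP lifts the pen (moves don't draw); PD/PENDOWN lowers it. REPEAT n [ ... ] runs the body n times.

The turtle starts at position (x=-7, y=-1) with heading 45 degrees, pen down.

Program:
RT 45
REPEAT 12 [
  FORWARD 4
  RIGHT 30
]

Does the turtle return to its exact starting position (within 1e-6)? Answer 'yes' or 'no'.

Answer: yes

Derivation:
Executing turtle program step by step:
Start: pos=(-7,-1), heading=45, pen down
RT 45: heading 45 -> 0
REPEAT 12 [
  -- iteration 1/12 --
  FD 4: (-7,-1) -> (-3,-1) [heading=0, draw]
  RT 30: heading 0 -> 330
  -- iteration 2/12 --
  FD 4: (-3,-1) -> (0.464,-3) [heading=330, draw]
  RT 30: heading 330 -> 300
  -- iteration 3/12 --
  FD 4: (0.464,-3) -> (2.464,-6.464) [heading=300, draw]
  RT 30: heading 300 -> 270
  -- iteration 4/12 --
  FD 4: (2.464,-6.464) -> (2.464,-10.464) [heading=270, draw]
  RT 30: heading 270 -> 240
  -- iteration 5/12 --
  FD 4: (2.464,-10.464) -> (0.464,-13.928) [heading=240, draw]
  RT 30: heading 240 -> 210
  -- iteration 6/12 --
  FD 4: (0.464,-13.928) -> (-3,-15.928) [heading=210, draw]
  RT 30: heading 210 -> 180
  -- iteration 7/12 --
  FD 4: (-3,-15.928) -> (-7,-15.928) [heading=180, draw]
  RT 30: heading 180 -> 150
  -- iteration 8/12 --
  FD 4: (-7,-15.928) -> (-10.464,-13.928) [heading=150, draw]
  RT 30: heading 150 -> 120
  -- iteration 9/12 --
  FD 4: (-10.464,-13.928) -> (-12.464,-10.464) [heading=120, draw]
  RT 30: heading 120 -> 90
  -- iteration 10/12 --
  FD 4: (-12.464,-10.464) -> (-12.464,-6.464) [heading=90, draw]
  RT 30: heading 90 -> 60
  -- iteration 11/12 --
  FD 4: (-12.464,-6.464) -> (-10.464,-3) [heading=60, draw]
  RT 30: heading 60 -> 30
  -- iteration 12/12 --
  FD 4: (-10.464,-3) -> (-7,-1) [heading=30, draw]
  RT 30: heading 30 -> 0
]
Final: pos=(-7,-1), heading=0, 12 segment(s) drawn

Start position: (-7, -1)
Final position: (-7, -1)
Distance = 0; < 1e-6 -> CLOSED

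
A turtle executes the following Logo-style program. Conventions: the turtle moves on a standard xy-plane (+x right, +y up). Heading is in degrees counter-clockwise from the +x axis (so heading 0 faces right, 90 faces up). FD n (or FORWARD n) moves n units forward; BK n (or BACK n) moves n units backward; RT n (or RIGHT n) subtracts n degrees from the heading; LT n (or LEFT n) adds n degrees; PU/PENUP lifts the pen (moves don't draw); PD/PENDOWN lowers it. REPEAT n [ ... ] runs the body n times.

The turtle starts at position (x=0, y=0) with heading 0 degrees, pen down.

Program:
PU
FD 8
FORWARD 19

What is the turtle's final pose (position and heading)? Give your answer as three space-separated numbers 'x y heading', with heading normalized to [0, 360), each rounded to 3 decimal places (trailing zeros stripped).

Executing turtle program step by step:
Start: pos=(0,0), heading=0, pen down
PU: pen up
FD 8: (0,0) -> (8,0) [heading=0, move]
FD 19: (8,0) -> (27,0) [heading=0, move]
Final: pos=(27,0), heading=0, 0 segment(s) drawn

Answer: 27 0 0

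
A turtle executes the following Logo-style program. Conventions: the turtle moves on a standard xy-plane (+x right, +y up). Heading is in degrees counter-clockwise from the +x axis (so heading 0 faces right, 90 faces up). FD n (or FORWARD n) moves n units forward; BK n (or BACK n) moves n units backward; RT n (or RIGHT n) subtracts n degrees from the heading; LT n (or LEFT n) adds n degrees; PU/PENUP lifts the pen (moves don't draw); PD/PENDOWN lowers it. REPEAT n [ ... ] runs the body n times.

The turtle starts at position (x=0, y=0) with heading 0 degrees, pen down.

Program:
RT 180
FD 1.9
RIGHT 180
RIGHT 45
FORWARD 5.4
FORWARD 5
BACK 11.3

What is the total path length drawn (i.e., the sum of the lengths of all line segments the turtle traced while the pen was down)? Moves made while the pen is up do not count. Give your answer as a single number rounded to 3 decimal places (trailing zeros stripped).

Executing turtle program step by step:
Start: pos=(0,0), heading=0, pen down
RT 180: heading 0 -> 180
FD 1.9: (0,0) -> (-1.9,0) [heading=180, draw]
RT 180: heading 180 -> 0
RT 45: heading 0 -> 315
FD 5.4: (-1.9,0) -> (1.918,-3.818) [heading=315, draw]
FD 5: (1.918,-3.818) -> (5.454,-7.354) [heading=315, draw]
BK 11.3: (5.454,-7.354) -> (-2.536,0.636) [heading=315, draw]
Final: pos=(-2.536,0.636), heading=315, 4 segment(s) drawn

Segment lengths:
  seg 1: (0,0) -> (-1.9,0), length = 1.9
  seg 2: (-1.9,0) -> (1.918,-3.818), length = 5.4
  seg 3: (1.918,-3.818) -> (5.454,-7.354), length = 5
  seg 4: (5.454,-7.354) -> (-2.536,0.636), length = 11.3
Total = 23.6

Answer: 23.6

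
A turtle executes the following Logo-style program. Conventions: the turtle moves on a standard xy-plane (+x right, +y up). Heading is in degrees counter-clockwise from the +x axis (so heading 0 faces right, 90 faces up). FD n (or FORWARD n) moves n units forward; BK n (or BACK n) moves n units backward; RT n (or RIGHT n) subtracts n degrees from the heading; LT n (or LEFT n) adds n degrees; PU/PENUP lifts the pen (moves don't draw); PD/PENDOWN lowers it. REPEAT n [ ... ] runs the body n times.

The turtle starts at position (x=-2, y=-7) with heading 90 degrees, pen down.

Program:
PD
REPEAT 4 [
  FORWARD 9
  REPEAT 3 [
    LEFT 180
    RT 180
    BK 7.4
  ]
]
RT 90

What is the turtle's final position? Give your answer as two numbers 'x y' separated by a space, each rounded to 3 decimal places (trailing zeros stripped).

Executing turtle program step by step:
Start: pos=(-2,-7), heading=90, pen down
PD: pen down
REPEAT 4 [
  -- iteration 1/4 --
  FD 9: (-2,-7) -> (-2,2) [heading=90, draw]
  REPEAT 3 [
    -- iteration 1/3 --
    LT 180: heading 90 -> 270
    RT 180: heading 270 -> 90
    BK 7.4: (-2,2) -> (-2,-5.4) [heading=90, draw]
    -- iteration 2/3 --
    LT 180: heading 90 -> 270
    RT 180: heading 270 -> 90
    BK 7.4: (-2,-5.4) -> (-2,-12.8) [heading=90, draw]
    -- iteration 3/3 --
    LT 180: heading 90 -> 270
    RT 180: heading 270 -> 90
    BK 7.4: (-2,-12.8) -> (-2,-20.2) [heading=90, draw]
  ]
  -- iteration 2/4 --
  FD 9: (-2,-20.2) -> (-2,-11.2) [heading=90, draw]
  REPEAT 3 [
    -- iteration 1/3 --
    LT 180: heading 90 -> 270
    RT 180: heading 270 -> 90
    BK 7.4: (-2,-11.2) -> (-2,-18.6) [heading=90, draw]
    -- iteration 2/3 --
    LT 180: heading 90 -> 270
    RT 180: heading 270 -> 90
    BK 7.4: (-2,-18.6) -> (-2,-26) [heading=90, draw]
    -- iteration 3/3 --
    LT 180: heading 90 -> 270
    RT 180: heading 270 -> 90
    BK 7.4: (-2,-26) -> (-2,-33.4) [heading=90, draw]
  ]
  -- iteration 3/4 --
  FD 9: (-2,-33.4) -> (-2,-24.4) [heading=90, draw]
  REPEAT 3 [
    -- iteration 1/3 --
    LT 180: heading 90 -> 270
    RT 180: heading 270 -> 90
    BK 7.4: (-2,-24.4) -> (-2,-31.8) [heading=90, draw]
    -- iteration 2/3 --
    LT 180: heading 90 -> 270
    RT 180: heading 270 -> 90
    BK 7.4: (-2,-31.8) -> (-2,-39.2) [heading=90, draw]
    -- iteration 3/3 --
    LT 180: heading 90 -> 270
    RT 180: heading 270 -> 90
    BK 7.4: (-2,-39.2) -> (-2,-46.6) [heading=90, draw]
  ]
  -- iteration 4/4 --
  FD 9: (-2,-46.6) -> (-2,-37.6) [heading=90, draw]
  REPEAT 3 [
    -- iteration 1/3 --
    LT 180: heading 90 -> 270
    RT 180: heading 270 -> 90
    BK 7.4: (-2,-37.6) -> (-2,-45) [heading=90, draw]
    -- iteration 2/3 --
    LT 180: heading 90 -> 270
    RT 180: heading 270 -> 90
    BK 7.4: (-2,-45) -> (-2,-52.4) [heading=90, draw]
    -- iteration 3/3 --
    LT 180: heading 90 -> 270
    RT 180: heading 270 -> 90
    BK 7.4: (-2,-52.4) -> (-2,-59.8) [heading=90, draw]
  ]
]
RT 90: heading 90 -> 0
Final: pos=(-2,-59.8), heading=0, 16 segment(s) drawn

Answer: -2 -59.8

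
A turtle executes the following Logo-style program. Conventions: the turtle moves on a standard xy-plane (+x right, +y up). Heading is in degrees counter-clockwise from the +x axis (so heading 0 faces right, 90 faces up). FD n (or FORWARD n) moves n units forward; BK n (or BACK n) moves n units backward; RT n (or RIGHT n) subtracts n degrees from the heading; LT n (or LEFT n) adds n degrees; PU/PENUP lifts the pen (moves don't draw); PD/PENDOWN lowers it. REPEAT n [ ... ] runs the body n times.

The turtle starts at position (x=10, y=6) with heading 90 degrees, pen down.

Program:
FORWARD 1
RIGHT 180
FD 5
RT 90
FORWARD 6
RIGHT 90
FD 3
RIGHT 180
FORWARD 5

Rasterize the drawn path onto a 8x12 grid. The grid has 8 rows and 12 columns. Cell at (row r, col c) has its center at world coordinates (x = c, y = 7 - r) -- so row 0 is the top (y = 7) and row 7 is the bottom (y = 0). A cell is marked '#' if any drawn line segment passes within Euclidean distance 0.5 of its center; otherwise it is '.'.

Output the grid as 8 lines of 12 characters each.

Segment 0: (10,6) -> (10,7)
Segment 1: (10,7) -> (10,2)
Segment 2: (10,2) -> (4,2)
Segment 3: (4,2) -> (4,5)
Segment 4: (4,5) -> (4,-0)

Answer: ..........#.
..........#.
....#.....#.
....#.....#.
....#.....#.
....#######.
....#.......
....#.......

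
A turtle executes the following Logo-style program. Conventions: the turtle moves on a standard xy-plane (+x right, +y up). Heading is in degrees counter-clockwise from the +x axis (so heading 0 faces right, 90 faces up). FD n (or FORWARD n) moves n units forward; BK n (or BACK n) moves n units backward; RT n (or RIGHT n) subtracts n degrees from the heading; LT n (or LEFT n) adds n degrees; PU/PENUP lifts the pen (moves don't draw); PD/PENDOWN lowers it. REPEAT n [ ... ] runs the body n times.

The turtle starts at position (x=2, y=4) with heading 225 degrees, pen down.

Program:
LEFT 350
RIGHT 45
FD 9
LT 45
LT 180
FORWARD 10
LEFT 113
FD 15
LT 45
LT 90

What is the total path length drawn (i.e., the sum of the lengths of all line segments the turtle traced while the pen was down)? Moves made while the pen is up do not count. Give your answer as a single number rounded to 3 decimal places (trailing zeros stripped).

Executing turtle program step by step:
Start: pos=(2,4), heading=225, pen down
LT 350: heading 225 -> 215
RT 45: heading 215 -> 170
FD 9: (2,4) -> (-6.863,5.563) [heading=170, draw]
LT 45: heading 170 -> 215
LT 180: heading 215 -> 35
FD 10: (-6.863,5.563) -> (1.328,11.299) [heading=35, draw]
LT 113: heading 35 -> 148
FD 15: (1.328,11.299) -> (-11.392,19.247) [heading=148, draw]
LT 45: heading 148 -> 193
LT 90: heading 193 -> 283
Final: pos=(-11.392,19.247), heading=283, 3 segment(s) drawn

Segment lengths:
  seg 1: (2,4) -> (-6.863,5.563), length = 9
  seg 2: (-6.863,5.563) -> (1.328,11.299), length = 10
  seg 3: (1.328,11.299) -> (-11.392,19.247), length = 15
Total = 34

Answer: 34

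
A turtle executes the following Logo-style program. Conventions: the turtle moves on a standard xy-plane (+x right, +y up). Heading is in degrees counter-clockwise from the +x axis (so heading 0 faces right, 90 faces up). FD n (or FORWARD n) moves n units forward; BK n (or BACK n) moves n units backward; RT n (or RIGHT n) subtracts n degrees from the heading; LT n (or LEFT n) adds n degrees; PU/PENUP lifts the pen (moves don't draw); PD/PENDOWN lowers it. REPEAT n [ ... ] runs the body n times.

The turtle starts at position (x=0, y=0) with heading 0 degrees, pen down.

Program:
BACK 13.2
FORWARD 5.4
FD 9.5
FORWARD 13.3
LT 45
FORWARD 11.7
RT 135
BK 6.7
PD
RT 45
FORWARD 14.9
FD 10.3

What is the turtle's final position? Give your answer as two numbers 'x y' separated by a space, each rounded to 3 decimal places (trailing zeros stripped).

Answer: 5.454 -2.846

Derivation:
Executing turtle program step by step:
Start: pos=(0,0), heading=0, pen down
BK 13.2: (0,0) -> (-13.2,0) [heading=0, draw]
FD 5.4: (-13.2,0) -> (-7.8,0) [heading=0, draw]
FD 9.5: (-7.8,0) -> (1.7,0) [heading=0, draw]
FD 13.3: (1.7,0) -> (15,0) [heading=0, draw]
LT 45: heading 0 -> 45
FD 11.7: (15,0) -> (23.273,8.273) [heading=45, draw]
RT 135: heading 45 -> 270
BK 6.7: (23.273,8.273) -> (23.273,14.973) [heading=270, draw]
PD: pen down
RT 45: heading 270 -> 225
FD 14.9: (23.273,14.973) -> (12.737,4.437) [heading=225, draw]
FD 10.3: (12.737,4.437) -> (5.454,-2.846) [heading=225, draw]
Final: pos=(5.454,-2.846), heading=225, 8 segment(s) drawn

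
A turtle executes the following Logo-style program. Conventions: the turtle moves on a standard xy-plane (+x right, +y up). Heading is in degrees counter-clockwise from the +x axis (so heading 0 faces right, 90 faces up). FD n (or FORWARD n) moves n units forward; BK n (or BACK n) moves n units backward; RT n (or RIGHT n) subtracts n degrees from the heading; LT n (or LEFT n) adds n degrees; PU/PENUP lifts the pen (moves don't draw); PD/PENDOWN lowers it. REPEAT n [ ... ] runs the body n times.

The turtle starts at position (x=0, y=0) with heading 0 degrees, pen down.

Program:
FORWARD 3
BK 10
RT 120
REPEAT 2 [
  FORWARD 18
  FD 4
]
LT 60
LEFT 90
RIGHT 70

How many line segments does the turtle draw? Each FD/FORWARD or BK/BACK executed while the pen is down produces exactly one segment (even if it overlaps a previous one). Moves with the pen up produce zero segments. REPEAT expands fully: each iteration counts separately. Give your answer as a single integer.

Executing turtle program step by step:
Start: pos=(0,0), heading=0, pen down
FD 3: (0,0) -> (3,0) [heading=0, draw]
BK 10: (3,0) -> (-7,0) [heading=0, draw]
RT 120: heading 0 -> 240
REPEAT 2 [
  -- iteration 1/2 --
  FD 18: (-7,0) -> (-16,-15.588) [heading=240, draw]
  FD 4: (-16,-15.588) -> (-18,-19.053) [heading=240, draw]
  -- iteration 2/2 --
  FD 18: (-18,-19.053) -> (-27,-34.641) [heading=240, draw]
  FD 4: (-27,-34.641) -> (-29,-38.105) [heading=240, draw]
]
LT 60: heading 240 -> 300
LT 90: heading 300 -> 30
RT 70: heading 30 -> 320
Final: pos=(-29,-38.105), heading=320, 6 segment(s) drawn
Segments drawn: 6

Answer: 6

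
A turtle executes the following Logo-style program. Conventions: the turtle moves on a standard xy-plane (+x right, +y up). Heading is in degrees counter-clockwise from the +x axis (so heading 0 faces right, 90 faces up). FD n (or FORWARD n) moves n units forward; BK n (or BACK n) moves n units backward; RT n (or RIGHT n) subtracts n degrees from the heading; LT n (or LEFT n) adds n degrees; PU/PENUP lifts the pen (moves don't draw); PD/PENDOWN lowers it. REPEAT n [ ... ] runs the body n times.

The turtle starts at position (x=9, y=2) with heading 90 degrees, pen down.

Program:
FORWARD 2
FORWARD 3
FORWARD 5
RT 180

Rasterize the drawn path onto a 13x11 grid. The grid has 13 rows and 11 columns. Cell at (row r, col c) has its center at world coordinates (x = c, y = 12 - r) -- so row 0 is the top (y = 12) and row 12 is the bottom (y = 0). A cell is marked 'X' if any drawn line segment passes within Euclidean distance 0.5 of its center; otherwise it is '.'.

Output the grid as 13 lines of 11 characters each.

Segment 0: (9,2) -> (9,4)
Segment 1: (9,4) -> (9,7)
Segment 2: (9,7) -> (9,12)

Answer: .........X.
.........X.
.........X.
.........X.
.........X.
.........X.
.........X.
.........X.
.........X.
.........X.
.........X.
...........
...........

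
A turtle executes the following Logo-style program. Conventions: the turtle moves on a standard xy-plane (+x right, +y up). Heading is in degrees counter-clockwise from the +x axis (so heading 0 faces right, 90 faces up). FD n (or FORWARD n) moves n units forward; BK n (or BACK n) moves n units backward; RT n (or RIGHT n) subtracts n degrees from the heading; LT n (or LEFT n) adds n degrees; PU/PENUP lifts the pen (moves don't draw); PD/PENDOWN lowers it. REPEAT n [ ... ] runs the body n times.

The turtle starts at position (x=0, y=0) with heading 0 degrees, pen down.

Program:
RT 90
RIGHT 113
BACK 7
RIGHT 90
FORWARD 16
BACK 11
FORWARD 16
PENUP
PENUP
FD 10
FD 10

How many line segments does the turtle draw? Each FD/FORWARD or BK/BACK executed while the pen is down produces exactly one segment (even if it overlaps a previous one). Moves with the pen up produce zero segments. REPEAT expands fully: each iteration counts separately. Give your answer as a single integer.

Answer: 4

Derivation:
Executing turtle program step by step:
Start: pos=(0,0), heading=0, pen down
RT 90: heading 0 -> 270
RT 113: heading 270 -> 157
BK 7: (0,0) -> (6.444,-2.735) [heading=157, draw]
RT 90: heading 157 -> 67
FD 16: (6.444,-2.735) -> (12.695,11.993) [heading=67, draw]
BK 11: (12.695,11.993) -> (8.397,1.867) [heading=67, draw]
FD 16: (8.397,1.867) -> (14.649,16.595) [heading=67, draw]
PU: pen up
PU: pen up
FD 10: (14.649,16.595) -> (18.556,25.801) [heading=67, move]
FD 10: (18.556,25.801) -> (22.464,35.006) [heading=67, move]
Final: pos=(22.464,35.006), heading=67, 4 segment(s) drawn
Segments drawn: 4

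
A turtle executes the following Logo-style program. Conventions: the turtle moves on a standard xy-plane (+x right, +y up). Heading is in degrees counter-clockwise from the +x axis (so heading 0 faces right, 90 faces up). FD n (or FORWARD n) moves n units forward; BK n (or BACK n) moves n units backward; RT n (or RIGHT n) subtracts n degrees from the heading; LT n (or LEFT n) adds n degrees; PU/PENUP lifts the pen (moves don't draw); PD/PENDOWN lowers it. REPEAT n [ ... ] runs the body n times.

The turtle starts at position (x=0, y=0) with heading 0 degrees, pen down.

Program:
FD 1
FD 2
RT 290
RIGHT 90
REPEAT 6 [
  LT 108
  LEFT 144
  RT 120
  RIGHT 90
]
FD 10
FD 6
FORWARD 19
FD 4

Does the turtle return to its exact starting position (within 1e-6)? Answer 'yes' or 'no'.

Answer: no

Derivation:
Executing turtle program step by step:
Start: pos=(0,0), heading=0, pen down
FD 1: (0,0) -> (1,0) [heading=0, draw]
FD 2: (1,0) -> (3,0) [heading=0, draw]
RT 290: heading 0 -> 70
RT 90: heading 70 -> 340
REPEAT 6 [
  -- iteration 1/6 --
  LT 108: heading 340 -> 88
  LT 144: heading 88 -> 232
  RT 120: heading 232 -> 112
  RT 90: heading 112 -> 22
  -- iteration 2/6 --
  LT 108: heading 22 -> 130
  LT 144: heading 130 -> 274
  RT 120: heading 274 -> 154
  RT 90: heading 154 -> 64
  -- iteration 3/6 --
  LT 108: heading 64 -> 172
  LT 144: heading 172 -> 316
  RT 120: heading 316 -> 196
  RT 90: heading 196 -> 106
  -- iteration 4/6 --
  LT 108: heading 106 -> 214
  LT 144: heading 214 -> 358
  RT 120: heading 358 -> 238
  RT 90: heading 238 -> 148
  -- iteration 5/6 --
  LT 108: heading 148 -> 256
  LT 144: heading 256 -> 40
  RT 120: heading 40 -> 280
  RT 90: heading 280 -> 190
  -- iteration 6/6 --
  LT 108: heading 190 -> 298
  LT 144: heading 298 -> 82
  RT 120: heading 82 -> 322
  RT 90: heading 322 -> 232
]
FD 10: (3,0) -> (-3.157,-7.88) [heading=232, draw]
FD 6: (-3.157,-7.88) -> (-6.851,-12.608) [heading=232, draw]
FD 19: (-6.851,-12.608) -> (-18.548,-27.58) [heading=232, draw]
FD 4: (-18.548,-27.58) -> (-21.011,-30.732) [heading=232, draw]
Final: pos=(-21.011,-30.732), heading=232, 6 segment(s) drawn

Start position: (0, 0)
Final position: (-21.011, -30.732)
Distance = 37.228; >= 1e-6 -> NOT closed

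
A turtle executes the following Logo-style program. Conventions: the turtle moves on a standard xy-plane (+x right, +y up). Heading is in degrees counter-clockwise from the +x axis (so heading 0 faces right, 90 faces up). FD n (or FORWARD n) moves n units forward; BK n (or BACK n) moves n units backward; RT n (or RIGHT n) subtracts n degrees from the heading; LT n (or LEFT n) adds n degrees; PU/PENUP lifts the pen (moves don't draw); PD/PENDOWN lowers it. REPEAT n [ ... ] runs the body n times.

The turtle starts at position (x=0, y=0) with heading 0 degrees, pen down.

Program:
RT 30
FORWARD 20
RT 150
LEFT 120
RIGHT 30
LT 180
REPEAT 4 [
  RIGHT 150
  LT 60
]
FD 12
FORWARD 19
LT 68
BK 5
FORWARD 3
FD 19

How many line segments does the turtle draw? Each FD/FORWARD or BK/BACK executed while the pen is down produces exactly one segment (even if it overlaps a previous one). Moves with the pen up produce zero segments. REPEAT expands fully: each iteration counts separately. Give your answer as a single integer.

Executing turtle program step by step:
Start: pos=(0,0), heading=0, pen down
RT 30: heading 0 -> 330
FD 20: (0,0) -> (17.321,-10) [heading=330, draw]
RT 150: heading 330 -> 180
LT 120: heading 180 -> 300
RT 30: heading 300 -> 270
LT 180: heading 270 -> 90
REPEAT 4 [
  -- iteration 1/4 --
  RT 150: heading 90 -> 300
  LT 60: heading 300 -> 0
  -- iteration 2/4 --
  RT 150: heading 0 -> 210
  LT 60: heading 210 -> 270
  -- iteration 3/4 --
  RT 150: heading 270 -> 120
  LT 60: heading 120 -> 180
  -- iteration 4/4 --
  RT 150: heading 180 -> 30
  LT 60: heading 30 -> 90
]
FD 12: (17.321,-10) -> (17.321,2) [heading=90, draw]
FD 19: (17.321,2) -> (17.321,21) [heading=90, draw]
LT 68: heading 90 -> 158
BK 5: (17.321,21) -> (21.956,19.127) [heading=158, draw]
FD 3: (21.956,19.127) -> (19.175,20.251) [heading=158, draw]
FD 19: (19.175,20.251) -> (1.558,27.368) [heading=158, draw]
Final: pos=(1.558,27.368), heading=158, 6 segment(s) drawn
Segments drawn: 6

Answer: 6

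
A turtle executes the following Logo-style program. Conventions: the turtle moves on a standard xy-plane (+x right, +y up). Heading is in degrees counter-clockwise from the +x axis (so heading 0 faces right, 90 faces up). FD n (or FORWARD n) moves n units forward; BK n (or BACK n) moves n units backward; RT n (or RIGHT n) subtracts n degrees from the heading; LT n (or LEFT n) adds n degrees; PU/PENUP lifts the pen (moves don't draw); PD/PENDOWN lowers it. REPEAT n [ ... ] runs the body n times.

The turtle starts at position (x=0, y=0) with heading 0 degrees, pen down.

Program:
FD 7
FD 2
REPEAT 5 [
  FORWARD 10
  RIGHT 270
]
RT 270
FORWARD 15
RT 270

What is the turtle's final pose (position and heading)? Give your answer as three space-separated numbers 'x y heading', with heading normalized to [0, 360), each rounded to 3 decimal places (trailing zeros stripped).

Executing turtle program step by step:
Start: pos=(0,0), heading=0, pen down
FD 7: (0,0) -> (7,0) [heading=0, draw]
FD 2: (7,0) -> (9,0) [heading=0, draw]
REPEAT 5 [
  -- iteration 1/5 --
  FD 10: (9,0) -> (19,0) [heading=0, draw]
  RT 270: heading 0 -> 90
  -- iteration 2/5 --
  FD 10: (19,0) -> (19,10) [heading=90, draw]
  RT 270: heading 90 -> 180
  -- iteration 3/5 --
  FD 10: (19,10) -> (9,10) [heading=180, draw]
  RT 270: heading 180 -> 270
  -- iteration 4/5 --
  FD 10: (9,10) -> (9,0) [heading=270, draw]
  RT 270: heading 270 -> 0
  -- iteration 5/5 --
  FD 10: (9,0) -> (19,0) [heading=0, draw]
  RT 270: heading 0 -> 90
]
RT 270: heading 90 -> 180
FD 15: (19,0) -> (4,0) [heading=180, draw]
RT 270: heading 180 -> 270
Final: pos=(4,0), heading=270, 8 segment(s) drawn

Answer: 4 0 270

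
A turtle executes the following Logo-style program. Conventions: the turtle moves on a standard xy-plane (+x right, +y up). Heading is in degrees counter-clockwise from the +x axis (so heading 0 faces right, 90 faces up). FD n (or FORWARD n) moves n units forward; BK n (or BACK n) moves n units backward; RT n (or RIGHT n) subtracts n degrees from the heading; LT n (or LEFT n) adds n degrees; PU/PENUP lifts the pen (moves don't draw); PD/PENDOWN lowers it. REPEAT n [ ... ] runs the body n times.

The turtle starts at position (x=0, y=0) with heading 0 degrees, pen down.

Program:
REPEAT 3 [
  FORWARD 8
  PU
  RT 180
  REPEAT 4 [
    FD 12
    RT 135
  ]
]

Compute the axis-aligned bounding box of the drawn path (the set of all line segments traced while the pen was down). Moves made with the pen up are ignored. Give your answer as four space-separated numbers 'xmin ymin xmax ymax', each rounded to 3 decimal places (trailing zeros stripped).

Answer: 0 0 8 0

Derivation:
Executing turtle program step by step:
Start: pos=(0,0), heading=0, pen down
REPEAT 3 [
  -- iteration 1/3 --
  FD 8: (0,0) -> (8,0) [heading=0, draw]
  PU: pen up
  RT 180: heading 0 -> 180
  REPEAT 4 [
    -- iteration 1/4 --
    FD 12: (8,0) -> (-4,0) [heading=180, move]
    RT 135: heading 180 -> 45
    -- iteration 2/4 --
    FD 12: (-4,0) -> (4.485,8.485) [heading=45, move]
    RT 135: heading 45 -> 270
    -- iteration 3/4 --
    FD 12: (4.485,8.485) -> (4.485,-3.515) [heading=270, move]
    RT 135: heading 270 -> 135
    -- iteration 4/4 --
    FD 12: (4.485,-3.515) -> (-4,4.971) [heading=135, move]
    RT 135: heading 135 -> 0
  ]
  -- iteration 2/3 --
  FD 8: (-4,4.971) -> (4,4.971) [heading=0, move]
  PU: pen up
  RT 180: heading 0 -> 180
  REPEAT 4 [
    -- iteration 1/4 --
    FD 12: (4,4.971) -> (-8,4.971) [heading=180, move]
    RT 135: heading 180 -> 45
    -- iteration 2/4 --
    FD 12: (-8,4.971) -> (0.485,13.456) [heading=45, move]
    RT 135: heading 45 -> 270
    -- iteration 3/4 --
    FD 12: (0.485,13.456) -> (0.485,1.456) [heading=270, move]
    RT 135: heading 270 -> 135
    -- iteration 4/4 --
    FD 12: (0.485,1.456) -> (-8,9.941) [heading=135, move]
    RT 135: heading 135 -> 0
  ]
  -- iteration 3/3 --
  FD 8: (-8,9.941) -> (0,9.941) [heading=0, move]
  PU: pen up
  RT 180: heading 0 -> 180
  REPEAT 4 [
    -- iteration 1/4 --
    FD 12: (0,9.941) -> (-12,9.941) [heading=180, move]
    RT 135: heading 180 -> 45
    -- iteration 2/4 --
    FD 12: (-12,9.941) -> (-3.515,18.426) [heading=45, move]
    RT 135: heading 45 -> 270
    -- iteration 3/4 --
    FD 12: (-3.515,18.426) -> (-3.515,6.426) [heading=270, move]
    RT 135: heading 270 -> 135
    -- iteration 4/4 --
    FD 12: (-3.515,6.426) -> (-12,14.912) [heading=135, move]
    RT 135: heading 135 -> 0
  ]
]
Final: pos=(-12,14.912), heading=0, 1 segment(s) drawn

Segment endpoints: x in {0, 8}, y in {0}
xmin=0, ymin=0, xmax=8, ymax=0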